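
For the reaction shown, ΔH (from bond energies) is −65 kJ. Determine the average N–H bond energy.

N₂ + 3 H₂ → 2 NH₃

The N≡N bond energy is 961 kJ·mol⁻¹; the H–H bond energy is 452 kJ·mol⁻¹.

D(N–H) ≈ 397 kJ/mol

Let D be the N–H bond energy.
Σ(broken) = 3×452 + 1×961 = 2317
Σ(formed) = 6×D = 6D
ΔH = Σ(broken) − Σ(formed) = (2317) − (6D) = +2317 − 6D
Setting this equal to −65 kJ gives 6D = 2382, so D = 397 kJ/mol.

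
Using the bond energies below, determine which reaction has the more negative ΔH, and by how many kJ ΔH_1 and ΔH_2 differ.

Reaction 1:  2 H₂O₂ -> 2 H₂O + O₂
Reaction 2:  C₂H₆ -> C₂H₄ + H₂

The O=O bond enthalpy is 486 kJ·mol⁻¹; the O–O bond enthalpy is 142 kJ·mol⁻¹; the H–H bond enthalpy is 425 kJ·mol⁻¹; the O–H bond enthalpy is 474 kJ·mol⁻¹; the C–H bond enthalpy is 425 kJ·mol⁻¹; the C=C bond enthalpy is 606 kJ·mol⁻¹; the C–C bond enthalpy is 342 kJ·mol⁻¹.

Reaction 1:
  Bonds broken (reactants):
    O–H: 4 × 474 = 1896
    O–O: 2 × 142 = 284
    Σ(broken) = 2180 kJ
  Bonds formed (products):
    O–H: 4 × 474 = 1896
    O=O: 1 × 486 = 486
    Σ(formed) = 2382 kJ
  ΔH_1 = 2180 − 2382 = −202 kJ
Reaction 2:
  Bonds broken (reactants):
    C–C: 1 × 342 = 342
    C–H: 6 × 425 = 2550
    Σ(broken) = 2892 kJ
  Bonds formed (products):
    C–H: 4 × 425 = 1700
    C=C: 1 × 606 = 606
    H–H: 1 × 425 = 425
    Σ(formed) = 2731 kJ
  ΔH_2 = 2892 − 2731 = +161 kJ
ΔH_1 − ΔH_2 = −363 kJ, so reaction 1 has the more negative ΔH; |ΔH_1 − ΔH_2| = 363 kJ.

Reaction 1, by 363 kJ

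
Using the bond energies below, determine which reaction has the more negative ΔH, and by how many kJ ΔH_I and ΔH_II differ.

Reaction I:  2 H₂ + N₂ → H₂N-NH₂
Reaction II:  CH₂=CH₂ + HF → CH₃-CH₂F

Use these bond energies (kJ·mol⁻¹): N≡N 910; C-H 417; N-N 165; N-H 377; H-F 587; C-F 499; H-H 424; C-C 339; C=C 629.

Reaction I:
  Bonds broken (reactants):
    H-H: 2 × 424 = 848
    N≡N: 1 × 910 = 910
    Σ(broken) = 1758 kJ
  Bonds formed (products):
    N-H: 4 × 377 = 1508
    N-N: 1 × 165 = 165
    Σ(formed) = 1673 kJ
  ΔH_I = 1758 − 1673 = +85 kJ
Reaction II:
  Bonds broken (reactants):
    C-H: 4 × 417 = 1668
    C=C: 1 × 629 = 629
    H-F: 1 × 587 = 587
    Σ(broken) = 2884 kJ
  Bonds formed (products):
    C-C: 1 × 339 = 339
    C-F: 1 × 499 = 499
    C-H: 5 × 417 = 2085
    Σ(formed) = 2923 kJ
  ΔH_II = 2884 − 2923 = −39 kJ
ΔH_I − ΔH_II = +124 kJ, so reaction II has the more negative ΔH; |ΔH_I − ΔH_II| = 124 kJ.

Reaction II, by 124 kJ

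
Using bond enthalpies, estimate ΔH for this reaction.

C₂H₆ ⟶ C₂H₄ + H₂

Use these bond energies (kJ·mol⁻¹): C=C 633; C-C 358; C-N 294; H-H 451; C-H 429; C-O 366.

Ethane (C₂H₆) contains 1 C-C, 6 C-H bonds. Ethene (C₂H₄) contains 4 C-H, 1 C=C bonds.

Bonds broken (reactants):
  C-C: 1 × 358 = 358
  C-H: 6 × 429 = 2574
  Σ(broken) = 2932 kJ
Bonds formed (products):
  C-H: 4 × 429 = 1716
  C=C: 1 × 633 = 633
  H-H: 1 × 451 = 451
  Σ(formed) = 2800 kJ
ΔH = Σ(broken) − Σ(formed) = 2932 − 2800 = +132 kJ

ΔH ≈ +132 kJ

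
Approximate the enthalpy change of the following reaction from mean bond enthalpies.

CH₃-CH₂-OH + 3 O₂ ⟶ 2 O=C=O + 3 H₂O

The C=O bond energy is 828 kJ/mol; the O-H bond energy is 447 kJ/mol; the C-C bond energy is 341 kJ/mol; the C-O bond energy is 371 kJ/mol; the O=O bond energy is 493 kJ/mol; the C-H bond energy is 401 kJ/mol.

Bonds broken (reactants):
  C-C: 1 × 341 = 341
  C-H: 5 × 401 = 2005
  C-O: 1 × 371 = 371
  O-H: 1 × 447 = 447
  O=O: 3 × 493 = 1479
  Σ(broken) = 4643 kJ
Bonds formed (products):
  C=O: 4 × 828 = 3312
  O-H: 6 × 447 = 2682
  Σ(formed) = 5994 kJ
ΔH = Σ(broken) − Σ(formed) = 4643 − 5994 = −1351 kJ

ΔH ≈ −1351 kJ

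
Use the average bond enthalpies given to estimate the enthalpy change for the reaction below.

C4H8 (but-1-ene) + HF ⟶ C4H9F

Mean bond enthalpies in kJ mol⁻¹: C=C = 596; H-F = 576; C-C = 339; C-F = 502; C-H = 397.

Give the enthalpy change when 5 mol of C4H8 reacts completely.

ΔH = −330 kJ

Bonds broken (reactants):
  C-C: 2 × 339 = 678
  C-H: 8 × 397 = 3176
  C=C: 1 × 596 = 596
  H-F: 1 × 576 = 576
  Σ(broken) = 5026 kJ
Bonds formed (products):
  C-C: 3 × 339 = 1017
  C-F: 1 × 502 = 502
  C-H: 9 × 397 = 3573
  Σ(formed) = 5092 kJ
ΔH = Σ(broken) − Σ(formed) = 5026 − 5092 = −66 kJ
For 5× the reaction as written: 5 × (−66) = −330 kJ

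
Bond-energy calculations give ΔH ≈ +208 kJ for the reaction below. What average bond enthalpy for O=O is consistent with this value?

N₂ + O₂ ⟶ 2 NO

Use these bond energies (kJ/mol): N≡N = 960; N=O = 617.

Let D be the O=O bond energy.
Σ(broken) = 1×960 + 1×D = 960 + D
Σ(formed) = 2×617 = 1234
ΔH = Σ(broken) − Σ(formed) = (960 + D) − (1234) = −274 + D
Setting this equal to +208 kJ gives D = 482 kJ/mol.

D(O=O) ≈ 482 kJ/mol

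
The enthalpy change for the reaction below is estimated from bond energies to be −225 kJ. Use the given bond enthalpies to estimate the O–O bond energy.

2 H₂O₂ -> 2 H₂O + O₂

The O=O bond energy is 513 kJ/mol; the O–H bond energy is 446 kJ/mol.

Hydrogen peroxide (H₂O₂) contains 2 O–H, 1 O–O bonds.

Let D be the O–O bond energy.
Σ(broken) = 4×446 + 2×D = 1784 + 2D
Σ(formed) = 4×446 + 1×513 = 2297
ΔH = Σ(broken) − Σ(formed) = (1784 + 2D) − (2297) = −513 + 2D
Setting this equal to −225 kJ gives 2D = 288, so D = 144 kJ/mol.

D(O–O) ≈ 144 kJ/mol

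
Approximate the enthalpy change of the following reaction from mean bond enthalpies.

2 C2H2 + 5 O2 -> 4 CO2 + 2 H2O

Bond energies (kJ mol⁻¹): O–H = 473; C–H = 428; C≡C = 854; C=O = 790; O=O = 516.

ΔH ≈ −2212 kJ

Bonds broken (reactants):
  C≡C: 2 × 854 = 1708
  C–H: 4 × 428 = 1712
  O=O: 5 × 516 = 2580
  Σ(broken) = 6000 kJ
Bonds formed (products):
  C=O: 8 × 790 = 6320
  O–H: 4 × 473 = 1892
  Σ(formed) = 8212 kJ
ΔH = Σ(broken) − Σ(formed) = 6000 − 8212 = −2212 kJ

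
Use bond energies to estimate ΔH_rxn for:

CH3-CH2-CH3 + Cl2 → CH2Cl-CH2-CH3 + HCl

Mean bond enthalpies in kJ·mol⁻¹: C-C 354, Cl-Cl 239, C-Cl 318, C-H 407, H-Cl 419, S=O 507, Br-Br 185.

ΔH ≈ −91 kJ

Bonds broken (reactants):
  C-C: 2 × 354 = 708
  C-H: 8 × 407 = 3256
  Cl-Cl: 1 × 239 = 239
  Σ(broken) = 4203 kJ
Bonds formed (products):
  C-C: 2 × 354 = 708
  C-Cl: 1 × 318 = 318
  C-H: 7 × 407 = 2849
  H-Cl: 1 × 419 = 419
  Σ(formed) = 4294 kJ
ΔH = Σ(broken) − Σ(formed) = 4203 − 4294 = −91 kJ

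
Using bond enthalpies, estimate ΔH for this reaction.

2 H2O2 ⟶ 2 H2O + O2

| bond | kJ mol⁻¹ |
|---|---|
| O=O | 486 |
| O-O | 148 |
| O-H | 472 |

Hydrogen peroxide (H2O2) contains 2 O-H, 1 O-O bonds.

ΔH ≈ −190 kJ

Bonds broken (reactants):
  O-H: 4 × 472 = 1888
  O-O: 2 × 148 = 296
  Σ(broken) = 2184 kJ
Bonds formed (products):
  O-H: 4 × 472 = 1888
  O=O: 1 × 486 = 486
  Σ(formed) = 2374 kJ
ΔH = Σ(broken) − Σ(formed) = 2184 − 2374 = −190 kJ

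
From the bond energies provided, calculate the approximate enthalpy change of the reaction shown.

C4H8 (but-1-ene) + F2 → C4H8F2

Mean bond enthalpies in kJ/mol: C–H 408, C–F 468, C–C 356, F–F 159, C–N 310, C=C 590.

ΔH ≈ −543 kJ

Bonds broken (reactants):
  C–C: 2 × 356 = 712
  C–H: 8 × 408 = 3264
  C=C: 1 × 590 = 590
  F–F: 1 × 159 = 159
  Σ(broken) = 4725 kJ
Bonds formed (products):
  C–C: 3 × 356 = 1068
  C–F: 2 × 468 = 936
  C–H: 8 × 408 = 3264
  Σ(formed) = 5268 kJ
ΔH = Σ(broken) − Σ(formed) = 4725 − 5268 = −543 kJ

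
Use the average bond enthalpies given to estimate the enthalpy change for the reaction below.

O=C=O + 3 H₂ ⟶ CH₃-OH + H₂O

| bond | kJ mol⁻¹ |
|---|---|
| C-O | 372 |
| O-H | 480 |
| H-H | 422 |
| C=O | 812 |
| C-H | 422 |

Bonds broken (reactants):
  C=O: 2 × 812 = 1624
  H-H: 3 × 422 = 1266
  Σ(broken) = 2890 kJ
Bonds formed (products):
  C-H: 3 × 422 = 1266
  C-O: 1 × 372 = 372
  O-H: 3 × 480 = 1440
  Σ(formed) = 3078 kJ
ΔH = Σ(broken) − Σ(formed) = 2890 − 3078 = −188 kJ

ΔH ≈ −188 kJ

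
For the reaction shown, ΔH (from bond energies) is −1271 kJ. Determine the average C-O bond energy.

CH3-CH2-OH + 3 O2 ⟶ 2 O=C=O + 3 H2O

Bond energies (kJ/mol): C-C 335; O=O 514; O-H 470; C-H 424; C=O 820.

Let D be the C-O bond energy.
Σ(broken) = 1×335 + 5×424 + 1×D + 1×470 + 3×514 = 4467 + D
Σ(formed) = 4×820 + 6×470 = 6100
ΔH = Σ(broken) − Σ(formed) = (4467 + D) − (6100) = −1633 + D
Setting this equal to −1271 kJ gives D = 362 kJ/mol.

D(C-O) ≈ 362 kJ/mol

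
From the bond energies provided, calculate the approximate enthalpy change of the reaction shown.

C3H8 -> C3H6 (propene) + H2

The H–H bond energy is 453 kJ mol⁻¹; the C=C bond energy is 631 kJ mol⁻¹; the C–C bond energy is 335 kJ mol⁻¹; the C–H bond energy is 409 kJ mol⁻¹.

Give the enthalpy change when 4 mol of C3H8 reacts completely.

Bonds broken (reactants):
  C–C: 2 × 335 = 670
  C–H: 8 × 409 = 3272
  Σ(broken) = 3942 kJ
Bonds formed (products):
  C–C: 1 × 335 = 335
  C–H: 6 × 409 = 2454
  C=C: 1 × 631 = 631
  H–H: 1 × 453 = 453
  Σ(formed) = 3873 kJ
ΔH = Σ(broken) − Σ(formed) = 3942 − 3873 = +69 kJ
For 4× the reaction as written: 4 × (+69) = +276 kJ

ΔH = +276 kJ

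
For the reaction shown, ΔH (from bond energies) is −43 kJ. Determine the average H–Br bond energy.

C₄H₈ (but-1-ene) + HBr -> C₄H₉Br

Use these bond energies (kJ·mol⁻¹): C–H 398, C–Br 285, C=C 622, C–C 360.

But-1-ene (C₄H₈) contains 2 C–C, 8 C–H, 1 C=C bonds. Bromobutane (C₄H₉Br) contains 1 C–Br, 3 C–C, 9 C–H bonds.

D(H–Br) ≈ 378 kJ/mol

Let D be the H–Br bond energy.
Σ(broken) = 2×360 + 8×398 + 1×622 + 1×D = 4526 + D
Σ(formed) = 1×285 + 3×360 + 9×398 = 4947
ΔH = Σ(broken) − Σ(formed) = (4526 + D) − (4947) = −421 + D
Setting this equal to −43 kJ gives D = 378 kJ/mol.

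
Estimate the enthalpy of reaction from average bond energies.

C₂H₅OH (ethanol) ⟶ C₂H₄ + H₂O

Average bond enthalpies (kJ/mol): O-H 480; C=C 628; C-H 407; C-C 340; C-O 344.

Bonds broken (reactants):
  C-C: 1 × 340 = 340
  C-H: 5 × 407 = 2035
  C-O: 1 × 344 = 344
  O-H: 1 × 480 = 480
  Σ(broken) = 3199 kJ
Bonds formed (products):
  C-H: 4 × 407 = 1628
  C=C: 1 × 628 = 628
  O-H: 2 × 480 = 960
  Σ(formed) = 3216 kJ
ΔH = Σ(broken) − Σ(formed) = 3199 − 3216 = −17 kJ

ΔH ≈ −17 kJ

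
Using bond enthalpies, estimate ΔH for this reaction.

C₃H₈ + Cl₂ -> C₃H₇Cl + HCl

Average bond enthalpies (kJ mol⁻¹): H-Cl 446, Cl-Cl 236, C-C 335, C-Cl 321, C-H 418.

Bonds broken (reactants):
  C-C: 2 × 335 = 670
  C-H: 8 × 418 = 3344
  Cl-Cl: 1 × 236 = 236
  Σ(broken) = 4250 kJ
Bonds formed (products):
  C-C: 2 × 335 = 670
  C-Cl: 1 × 321 = 321
  C-H: 7 × 418 = 2926
  H-Cl: 1 × 446 = 446
  Σ(formed) = 4363 kJ
ΔH = Σ(broken) − Σ(formed) = 4250 − 4363 = −113 kJ

ΔH ≈ −113 kJ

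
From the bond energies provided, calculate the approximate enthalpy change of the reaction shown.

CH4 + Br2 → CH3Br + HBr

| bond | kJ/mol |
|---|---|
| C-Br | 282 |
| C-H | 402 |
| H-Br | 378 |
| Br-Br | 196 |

Bonds broken (reactants):
  Br-Br: 1 × 196 = 196
  C-H: 4 × 402 = 1608
  Σ(broken) = 1804 kJ
Bonds formed (products):
  C-Br: 1 × 282 = 282
  C-H: 3 × 402 = 1206
  H-Br: 1 × 378 = 378
  Σ(formed) = 1866 kJ
ΔH = Σ(broken) − Σ(formed) = 1804 − 1866 = −62 kJ

ΔH ≈ −62 kJ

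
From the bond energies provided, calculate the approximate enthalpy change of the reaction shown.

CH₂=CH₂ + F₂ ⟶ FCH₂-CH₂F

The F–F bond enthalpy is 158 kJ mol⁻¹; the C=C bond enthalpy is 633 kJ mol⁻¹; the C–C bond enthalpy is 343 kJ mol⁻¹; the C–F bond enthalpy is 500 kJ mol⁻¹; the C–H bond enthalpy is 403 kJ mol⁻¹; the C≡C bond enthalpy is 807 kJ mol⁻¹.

Bonds broken (reactants):
  C–H: 4 × 403 = 1612
  C=C: 1 × 633 = 633
  F–F: 1 × 158 = 158
  Σ(broken) = 2403 kJ
Bonds formed (products):
  C–C: 1 × 343 = 343
  C–F: 2 × 500 = 1000
  C–H: 4 × 403 = 1612
  Σ(formed) = 2955 kJ
ΔH = Σ(broken) − Σ(formed) = 2403 − 2955 = −552 kJ

ΔH ≈ −552 kJ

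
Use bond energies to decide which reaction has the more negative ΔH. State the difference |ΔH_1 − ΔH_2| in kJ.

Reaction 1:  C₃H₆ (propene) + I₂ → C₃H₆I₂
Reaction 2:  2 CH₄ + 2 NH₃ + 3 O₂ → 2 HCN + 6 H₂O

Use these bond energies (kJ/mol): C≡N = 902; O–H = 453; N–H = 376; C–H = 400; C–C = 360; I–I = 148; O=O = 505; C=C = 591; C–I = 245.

Reaction 2, by 958 kJ

Reaction 1:
  Bonds broken (reactants):
    C–C: 1 × 360 = 360
    C–H: 6 × 400 = 2400
    C=C: 1 × 591 = 591
    I–I: 1 × 148 = 148
    Σ(broken) = 3499 kJ
  Bonds formed (products):
    C–C: 2 × 360 = 720
    C–H: 6 × 400 = 2400
    C–I: 2 × 245 = 490
    Σ(formed) = 3610 kJ
  ΔH_1 = 3499 − 3610 = −111 kJ
Reaction 2:
  Bonds broken (reactants):
    C–H: 8 × 400 = 3200
    N–H: 6 × 376 = 2256
    O=O: 3 × 505 = 1515
    Σ(broken) = 6971 kJ
  Bonds formed (products):
    C≡N: 2 × 902 = 1804
    C–H: 2 × 400 = 800
    O–H: 12 × 453 = 5436
    Σ(formed) = 8040 kJ
  ΔH_2 = 6971 − 8040 = −1069 kJ
ΔH_1 − ΔH_2 = +958 kJ, so reaction 2 has the more negative ΔH; |ΔH_1 − ΔH_2| = 958 kJ.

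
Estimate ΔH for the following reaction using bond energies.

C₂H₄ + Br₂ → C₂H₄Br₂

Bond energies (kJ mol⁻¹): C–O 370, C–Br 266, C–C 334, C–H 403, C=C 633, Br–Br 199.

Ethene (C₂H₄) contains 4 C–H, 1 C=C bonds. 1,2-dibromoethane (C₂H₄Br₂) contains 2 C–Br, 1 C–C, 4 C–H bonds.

Bonds broken (reactants):
  Br–Br: 1 × 199 = 199
  C–H: 4 × 403 = 1612
  C=C: 1 × 633 = 633
  Σ(broken) = 2444 kJ
Bonds formed (products):
  C–Br: 2 × 266 = 532
  C–C: 1 × 334 = 334
  C–H: 4 × 403 = 1612
  Σ(formed) = 2478 kJ
ΔH = Σ(broken) − Σ(formed) = 2444 − 2478 = −34 kJ

ΔH ≈ −34 kJ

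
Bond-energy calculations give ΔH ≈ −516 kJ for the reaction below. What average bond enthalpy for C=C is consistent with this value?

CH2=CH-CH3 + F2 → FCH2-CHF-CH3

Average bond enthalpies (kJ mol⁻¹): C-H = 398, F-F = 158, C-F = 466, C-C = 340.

Let D be the C=C bond energy.
Σ(broken) = 1×340 + 6×398 + 1×D + 1×158 = 2886 + D
Σ(formed) = 2×340 + 2×466 + 6×398 = 4000
ΔH = Σ(broken) − Σ(formed) = (2886 + D) − (4000) = −1114 + D
Setting this equal to −516 kJ gives D = 598 kJ/mol.

D(C=C) ≈ 598 kJ/mol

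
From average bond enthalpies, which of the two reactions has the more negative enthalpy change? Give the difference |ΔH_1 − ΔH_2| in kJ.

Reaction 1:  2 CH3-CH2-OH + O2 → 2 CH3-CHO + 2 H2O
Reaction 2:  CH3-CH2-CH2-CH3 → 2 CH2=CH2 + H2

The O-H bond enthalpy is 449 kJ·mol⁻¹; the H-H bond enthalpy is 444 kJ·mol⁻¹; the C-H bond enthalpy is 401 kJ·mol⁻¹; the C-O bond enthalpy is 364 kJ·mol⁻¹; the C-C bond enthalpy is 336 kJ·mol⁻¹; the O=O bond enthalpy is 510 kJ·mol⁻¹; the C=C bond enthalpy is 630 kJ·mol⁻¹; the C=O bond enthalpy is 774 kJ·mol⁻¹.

Reaction 1:
  Bonds broken (reactants):
    C-C: 2 × 336 = 672
    C-H: 10 × 401 = 4010
    C-O: 2 × 364 = 728
    O-H: 2 × 449 = 898
    O=O: 1 × 510 = 510
    Σ(broken) = 6818 kJ
  Bonds formed (products):
    C-C: 2 × 336 = 672
    C-H: 8 × 401 = 3208
    C=O: 2 × 774 = 1548
    O-H: 4 × 449 = 1796
    Σ(formed) = 7224 kJ
  ΔH_1 = 6818 − 7224 = −406 kJ
Reaction 2:
  Bonds broken (reactants):
    C-C: 3 × 336 = 1008
    C-H: 10 × 401 = 4010
    Σ(broken) = 5018 kJ
  Bonds formed (products):
    C-H: 8 × 401 = 3208
    C=C: 2 × 630 = 1260
    H-H: 1 × 444 = 444
    Σ(formed) = 4912 kJ
  ΔH_2 = 5018 − 4912 = +106 kJ
ΔH_1 − ΔH_2 = −512 kJ, so reaction 1 has the more negative ΔH; |ΔH_1 − ΔH_2| = 512 kJ.

Reaction 1, by 512 kJ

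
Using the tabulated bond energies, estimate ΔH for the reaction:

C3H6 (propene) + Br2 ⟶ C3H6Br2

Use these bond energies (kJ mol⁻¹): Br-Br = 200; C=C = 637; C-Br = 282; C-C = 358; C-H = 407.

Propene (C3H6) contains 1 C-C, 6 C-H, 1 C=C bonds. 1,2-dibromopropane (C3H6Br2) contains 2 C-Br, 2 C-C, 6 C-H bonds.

ΔH ≈ −85 kJ

Bonds broken (reactants):
  Br-Br: 1 × 200 = 200
  C-C: 1 × 358 = 358
  C-H: 6 × 407 = 2442
  C=C: 1 × 637 = 637
  Σ(broken) = 3637 kJ
Bonds formed (products):
  C-Br: 2 × 282 = 564
  C-C: 2 × 358 = 716
  C-H: 6 × 407 = 2442
  Σ(formed) = 3722 kJ
ΔH = Σ(broken) − Σ(formed) = 3637 − 3722 = −85 kJ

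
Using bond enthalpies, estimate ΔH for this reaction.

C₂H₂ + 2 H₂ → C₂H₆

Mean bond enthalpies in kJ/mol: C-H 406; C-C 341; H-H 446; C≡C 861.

ΔH ≈ −212 kJ

Bonds broken (reactants):
  C≡C: 1 × 861 = 861
  C-H: 2 × 406 = 812
  H-H: 2 × 446 = 892
  Σ(broken) = 2565 kJ
Bonds formed (products):
  C-C: 1 × 341 = 341
  C-H: 6 × 406 = 2436
  Σ(formed) = 2777 kJ
ΔH = Σ(broken) − Σ(formed) = 2565 − 2777 = −212 kJ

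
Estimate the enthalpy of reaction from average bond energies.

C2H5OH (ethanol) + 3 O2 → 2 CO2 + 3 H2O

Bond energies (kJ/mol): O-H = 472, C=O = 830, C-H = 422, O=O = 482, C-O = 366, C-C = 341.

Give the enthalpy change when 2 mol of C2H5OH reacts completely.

ΔH = −2834 kJ

Bonds broken (reactants):
  C-C: 1 × 341 = 341
  C-H: 5 × 422 = 2110
  C-O: 1 × 366 = 366
  O-H: 1 × 472 = 472
  O=O: 3 × 482 = 1446
  Σ(broken) = 4735 kJ
Bonds formed (products):
  C=O: 4 × 830 = 3320
  O-H: 6 × 472 = 2832
  Σ(formed) = 6152 kJ
ΔH = Σ(broken) − Σ(formed) = 4735 − 6152 = −1417 kJ
For 2× the reaction as written: 2 × (−1417) = −2834 kJ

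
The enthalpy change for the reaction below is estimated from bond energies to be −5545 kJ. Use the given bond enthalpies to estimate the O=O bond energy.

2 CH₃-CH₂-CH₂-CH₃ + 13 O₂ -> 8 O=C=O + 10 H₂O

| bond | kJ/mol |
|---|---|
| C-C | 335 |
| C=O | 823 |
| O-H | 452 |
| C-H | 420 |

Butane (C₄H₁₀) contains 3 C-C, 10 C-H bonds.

Let D be the O=O bond energy.
Σ(broken) = 6×335 + 20×420 + 13×D = 10410 + 13D
Σ(formed) = 16×823 + 20×452 = 22208
ΔH = Σ(broken) − Σ(formed) = (10410 + 13D) − (22208) = −11798 + 13D
Setting this equal to −5545 kJ gives 13D = 6253, so D = 481 kJ/mol.

D(O=O) ≈ 481 kJ/mol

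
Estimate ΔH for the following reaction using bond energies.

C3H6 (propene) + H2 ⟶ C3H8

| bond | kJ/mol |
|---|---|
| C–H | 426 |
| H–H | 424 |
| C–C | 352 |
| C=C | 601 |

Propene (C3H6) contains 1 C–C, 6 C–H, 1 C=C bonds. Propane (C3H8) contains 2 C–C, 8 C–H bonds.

ΔH ≈ −179 kJ

Bonds broken (reactants):
  C–C: 1 × 352 = 352
  C–H: 6 × 426 = 2556
  C=C: 1 × 601 = 601
  H–H: 1 × 424 = 424
  Σ(broken) = 3933 kJ
Bonds formed (products):
  C–C: 2 × 352 = 704
  C–H: 8 × 426 = 3408
  Σ(formed) = 4112 kJ
ΔH = Σ(broken) − Σ(formed) = 3933 − 4112 = −179 kJ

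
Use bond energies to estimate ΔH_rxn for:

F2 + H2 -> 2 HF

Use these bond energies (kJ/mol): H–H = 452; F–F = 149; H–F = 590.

ΔH ≈ −579 kJ

Bonds broken (reactants):
  F–F: 1 × 149 = 149
  H–H: 1 × 452 = 452
  Σ(broken) = 601 kJ
Bonds formed (products):
  H–F: 2 × 590 = 1180
  Σ(formed) = 1180 kJ
ΔH = Σ(broken) − Σ(formed) = 601 − 1180 = −579 kJ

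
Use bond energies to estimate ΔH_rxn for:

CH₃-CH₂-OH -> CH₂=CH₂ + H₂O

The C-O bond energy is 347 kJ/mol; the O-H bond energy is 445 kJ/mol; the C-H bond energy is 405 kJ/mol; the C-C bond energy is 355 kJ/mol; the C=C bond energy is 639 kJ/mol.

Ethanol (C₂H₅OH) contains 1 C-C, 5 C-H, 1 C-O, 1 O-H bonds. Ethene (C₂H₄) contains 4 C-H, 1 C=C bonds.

Bonds broken (reactants):
  C-C: 1 × 355 = 355
  C-H: 5 × 405 = 2025
  C-O: 1 × 347 = 347
  O-H: 1 × 445 = 445
  Σ(broken) = 3172 kJ
Bonds formed (products):
  C-H: 4 × 405 = 1620
  C=C: 1 × 639 = 639
  O-H: 2 × 445 = 890
  Σ(formed) = 3149 kJ
ΔH = Σ(broken) − Σ(formed) = 3172 − 3149 = +23 kJ

ΔH ≈ +23 kJ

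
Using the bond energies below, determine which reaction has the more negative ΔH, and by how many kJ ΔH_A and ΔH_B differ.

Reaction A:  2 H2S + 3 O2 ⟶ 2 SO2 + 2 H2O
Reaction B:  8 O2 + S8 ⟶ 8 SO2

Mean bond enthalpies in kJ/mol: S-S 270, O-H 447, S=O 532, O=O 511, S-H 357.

Reaction B, by 1309 kJ

Reaction A:
  Bonds broken (reactants):
    O=O: 3 × 511 = 1533
    S-H: 4 × 357 = 1428
    Σ(broken) = 2961 kJ
  Bonds formed (products):
    O-H: 4 × 447 = 1788
    S=O: 4 × 532 = 2128
    Σ(formed) = 3916 kJ
  ΔH_A = 2961 − 3916 = −955 kJ
Reaction B:
  Bonds broken (reactants):
    O=O: 8 × 511 = 4088
    S-S: 8 × 270 = 2160
    Σ(broken) = 6248 kJ
  Bonds formed (products):
    S=O: 16 × 532 = 8512
    Σ(formed) = 8512 kJ
  ΔH_B = 6248 − 8512 = −2264 kJ
ΔH_A − ΔH_B = +1309 kJ, so reaction B has the more negative ΔH; |ΔH_A − ΔH_B| = 1309 kJ.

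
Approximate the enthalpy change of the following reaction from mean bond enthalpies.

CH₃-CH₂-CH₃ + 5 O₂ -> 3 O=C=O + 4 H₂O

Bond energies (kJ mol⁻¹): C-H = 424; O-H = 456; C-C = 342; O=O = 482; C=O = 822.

ΔH ≈ −2094 kJ

Bonds broken (reactants):
  C-C: 2 × 342 = 684
  C-H: 8 × 424 = 3392
  O=O: 5 × 482 = 2410
  Σ(broken) = 6486 kJ
Bonds formed (products):
  C=O: 6 × 822 = 4932
  O-H: 8 × 456 = 3648
  Σ(formed) = 8580 kJ
ΔH = Σ(broken) − Σ(formed) = 6486 − 8580 = −2094 kJ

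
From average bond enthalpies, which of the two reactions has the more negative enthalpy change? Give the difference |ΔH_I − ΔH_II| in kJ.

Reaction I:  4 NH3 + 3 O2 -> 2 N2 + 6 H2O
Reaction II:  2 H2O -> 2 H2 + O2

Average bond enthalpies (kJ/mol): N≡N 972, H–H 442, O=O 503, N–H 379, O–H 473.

Reaction I, by 2068 kJ

Reaction I:
  Bonds broken (reactants):
    N–H: 12 × 379 = 4548
    O=O: 3 × 503 = 1509
    Σ(broken) = 6057 kJ
  Bonds formed (products):
    N≡N: 2 × 972 = 1944
    O–H: 12 × 473 = 5676
    Σ(formed) = 7620 kJ
  ΔH_I = 6057 − 7620 = −1563 kJ
Reaction II:
  Bonds broken (reactants):
    O–H: 4 × 473 = 1892
    Σ(broken) = 1892 kJ
  Bonds formed (products):
    H–H: 2 × 442 = 884
    O=O: 1 × 503 = 503
    Σ(formed) = 1387 kJ
  ΔH_II = 1892 − 1387 = +505 kJ
ΔH_I − ΔH_II = −2068 kJ, so reaction I has the more negative ΔH; |ΔH_I − ΔH_II| = 2068 kJ.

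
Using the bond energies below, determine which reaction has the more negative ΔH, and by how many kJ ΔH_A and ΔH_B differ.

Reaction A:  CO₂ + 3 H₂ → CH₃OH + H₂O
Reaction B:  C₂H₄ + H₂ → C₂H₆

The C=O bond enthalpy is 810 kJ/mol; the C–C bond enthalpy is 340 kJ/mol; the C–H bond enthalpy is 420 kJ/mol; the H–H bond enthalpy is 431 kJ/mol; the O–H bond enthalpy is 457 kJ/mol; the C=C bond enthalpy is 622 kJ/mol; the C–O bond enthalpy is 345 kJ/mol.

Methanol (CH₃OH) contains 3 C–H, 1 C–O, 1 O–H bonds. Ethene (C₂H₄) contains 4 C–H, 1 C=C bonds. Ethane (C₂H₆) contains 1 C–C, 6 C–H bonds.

Reaction B, by 64 kJ

Reaction A:
  Bonds broken (reactants):
    C=O: 2 × 810 = 1620
    H–H: 3 × 431 = 1293
    Σ(broken) = 2913 kJ
  Bonds formed (products):
    C–H: 3 × 420 = 1260
    C–O: 1 × 345 = 345
    O–H: 3 × 457 = 1371
    Σ(formed) = 2976 kJ
  ΔH_A = 2913 − 2976 = −63 kJ
Reaction B:
  Bonds broken (reactants):
    C–H: 4 × 420 = 1680
    C=C: 1 × 622 = 622
    H–H: 1 × 431 = 431
    Σ(broken) = 2733 kJ
  Bonds formed (products):
    C–C: 1 × 340 = 340
    C–H: 6 × 420 = 2520
    Σ(formed) = 2860 kJ
  ΔH_B = 2733 − 2860 = −127 kJ
ΔH_A − ΔH_B = +64 kJ, so reaction B has the more negative ΔH; |ΔH_A − ΔH_B| = 64 kJ.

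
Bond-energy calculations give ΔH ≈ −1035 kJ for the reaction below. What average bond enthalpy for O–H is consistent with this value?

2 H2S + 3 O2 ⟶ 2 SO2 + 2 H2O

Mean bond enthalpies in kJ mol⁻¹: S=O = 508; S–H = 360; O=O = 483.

D(O–H) ≈ 473 kJ/mol

Let D be the O–H bond energy.
Σ(broken) = 3×483 + 4×360 = 2889
Σ(formed) = 4×D + 4×508 = 2032 + 4D
ΔH = Σ(broken) − Σ(formed) = (2889) − (2032 + 4D) = +857 − 4D
Setting this equal to −1035 kJ gives 4D = 1892, so D = 473 kJ/mol.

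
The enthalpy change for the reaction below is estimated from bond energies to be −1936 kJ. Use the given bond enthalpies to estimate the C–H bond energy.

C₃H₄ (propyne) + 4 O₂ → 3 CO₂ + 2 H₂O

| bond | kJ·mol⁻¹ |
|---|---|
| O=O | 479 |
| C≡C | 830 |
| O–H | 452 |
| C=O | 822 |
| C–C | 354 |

D(C–H) ≈ 426 kJ/mol

Let D be the C–H bond energy.
Σ(broken) = 1×830 + 1×354 + 4×D + 4×479 = 3100 + 4D
Σ(formed) = 6×822 + 4×452 = 6740
ΔH = Σ(broken) − Σ(formed) = (3100 + 4D) − (6740) = −3640 + 4D
Setting this equal to −1936 kJ gives 4D = 1704, so D = 426 kJ/mol.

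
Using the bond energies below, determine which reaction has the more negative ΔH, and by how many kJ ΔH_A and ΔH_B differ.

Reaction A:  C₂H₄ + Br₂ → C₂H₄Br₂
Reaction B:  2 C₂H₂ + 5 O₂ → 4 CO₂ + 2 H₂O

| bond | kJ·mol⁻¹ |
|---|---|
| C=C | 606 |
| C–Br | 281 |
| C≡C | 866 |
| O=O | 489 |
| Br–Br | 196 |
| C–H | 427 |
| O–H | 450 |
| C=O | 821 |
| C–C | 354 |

Reaction B, by 2369 kJ

Reaction A:
  Bonds broken (reactants):
    Br–Br: 1 × 196 = 196
    C–H: 4 × 427 = 1708
    C=C: 1 × 606 = 606
    Σ(broken) = 2510 kJ
  Bonds formed (products):
    C–Br: 2 × 281 = 562
    C–C: 1 × 354 = 354
    C–H: 4 × 427 = 1708
    Σ(formed) = 2624 kJ
  ΔH_A = 2510 − 2624 = −114 kJ
Reaction B:
  Bonds broken (reactants):
    C≡C: 2 × 866 = 1732
    C–H: 4 × 427 = 1708
    O=O: 5 × 489 = 2445
    Σ(broken) = 5885 kJ
  Bonds formed (products):
    C=O: 8 × 821 = 6568
    O–H: 4 × 450 = 1800
    Σ(formed) = 8368 kJ
  ΔH_B = 5885 − 8368 = −2483 kJ
ΔH_A − ΔH_B = +2369 kJ, so reaction B has the more negative ΔH; |ΔH_A − ΔH_B| = 2369 kJ.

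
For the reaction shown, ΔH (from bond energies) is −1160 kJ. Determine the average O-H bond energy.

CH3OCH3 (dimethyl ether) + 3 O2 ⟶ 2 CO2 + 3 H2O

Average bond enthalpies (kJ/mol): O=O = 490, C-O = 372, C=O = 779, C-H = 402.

D(O-H) ≈ 445 kJ/mol

Let D be the O-H bond energy.
Σ(broken) = 6×402 + 2×372 + 3×490 = 4626
Σ(formed) = 4×779 + 6×D = 3116 + 6D
ΔH = Σ(broken) − Σ(formed) = (4626) − (3116 + 6D) = +1510 − 6D
Setting this equal to −1160 kJ gives 6D = 2670, so D = 445 kJ/mol.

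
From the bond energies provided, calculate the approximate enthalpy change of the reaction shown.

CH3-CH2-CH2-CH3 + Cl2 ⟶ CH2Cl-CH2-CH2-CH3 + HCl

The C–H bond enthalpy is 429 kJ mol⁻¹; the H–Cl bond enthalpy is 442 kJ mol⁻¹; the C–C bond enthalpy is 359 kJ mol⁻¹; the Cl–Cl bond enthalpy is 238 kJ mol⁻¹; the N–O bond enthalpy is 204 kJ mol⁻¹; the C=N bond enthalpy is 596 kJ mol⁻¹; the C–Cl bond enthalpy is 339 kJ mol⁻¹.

ΔH ≈ −114 kJ

Bonds broken (reactants):
  C–C: 3 × 359 = 1077
  C–H: 10 × 429 = 4290
  Cl–Cl: 1 × 238 = 238
  Σ(broken) = 5605 kJ
Bonds formed (products):
  C–C: 3 × 359 = 1077
  C–Cl: 1 × 339 = 339
  C–H: 9 × 429 = 3861
  H–Cl: 1 × 442 = 442
  Σ(formed) = 5719 kJ
ΔH = Σ(broken) − Σ(formed) = 5605 − 5719 = −114 kJ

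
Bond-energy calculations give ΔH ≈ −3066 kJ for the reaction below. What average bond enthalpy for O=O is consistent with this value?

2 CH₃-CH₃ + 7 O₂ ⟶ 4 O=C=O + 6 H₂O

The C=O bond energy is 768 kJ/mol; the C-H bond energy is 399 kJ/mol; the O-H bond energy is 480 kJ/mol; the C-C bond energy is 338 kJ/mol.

D(O=O) ≈ 482 kJ/mol

Let D be the O=O bond energy.
Σ(broken) = 2×338 + 12×399 + 7×D = 5464 + 7D
Σ(formed) = 8×768 + 12×480 = 11904
ΔH = Σ(broken) − Σ(formed) = (5464 + 7D) − (11904) = −6440 + 7D
Setting this equal to −3066 kJ gives 7D = 3374, so D = 482 kJ/mol.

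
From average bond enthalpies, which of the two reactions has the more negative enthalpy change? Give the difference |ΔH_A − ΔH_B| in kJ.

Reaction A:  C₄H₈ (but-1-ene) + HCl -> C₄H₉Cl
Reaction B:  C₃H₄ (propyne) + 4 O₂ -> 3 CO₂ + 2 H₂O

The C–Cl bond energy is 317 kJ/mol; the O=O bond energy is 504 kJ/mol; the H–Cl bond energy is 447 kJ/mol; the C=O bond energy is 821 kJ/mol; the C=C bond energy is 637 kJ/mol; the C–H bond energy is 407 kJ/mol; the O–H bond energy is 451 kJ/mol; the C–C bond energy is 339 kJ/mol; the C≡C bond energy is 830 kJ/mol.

Reaction B, by 1938 kJ

Reaction A:
  Bonds broken (reactants):
    C–C: 2 × 339 = 678
    C–H: 8 × 407 = 3256
    C=C: 1 × 637 = 637
    H–Cl: 1 × 447 = 447
    Σ(broken) = 5018 kJ
  Bonds formed (products):
    C–C: 3 × 339 = 1017
    C–Cl: 1 × 317 = 317
    C–H: 9 × 407 = 3663
    Σ(formed) = 4997 kJ
  ΔH_A = 5018 − 4997 = +21 kJ
Reaction B:
  Bonds broken (reactants):
    C≡C: 1 × 830 = 830
    C–C: 1 × 339 = 339
    C–H: 4 × 407 = 1628
    O=O: 4 × 504 = 2016
    Σ(broken) = 4813 kJ
  Bonds formed (products):
    C=O: 6 × 821 = 4926
    O–H: 4 × 451 = 1804
    Σ(formed) = 6730 kJ
  ΔH_B = 4813 − 6730 = −1917 kJ
ΔH_A − ΔH_B = +1938 kJ, so reaction B has the more negative ΔH; |ΔH_A − ΔH_B| = 1938 kJ.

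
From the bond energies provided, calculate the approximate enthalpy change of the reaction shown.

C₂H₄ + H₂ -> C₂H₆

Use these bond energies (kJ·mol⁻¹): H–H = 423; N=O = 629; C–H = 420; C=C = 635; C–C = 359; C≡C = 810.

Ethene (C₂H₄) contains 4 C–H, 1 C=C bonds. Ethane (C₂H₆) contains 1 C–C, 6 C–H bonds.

Bonds broken (reactants):
  C–H: 4 × 420 = 1680
  C=C: 1 × 635 = 635
  H–H: 1 × 423 = 423
  Σ(broken) = 2738 kJ
Bonds formed (products):
  C–C: 1 × 359 = 359
  C–H: 6 × 420 = 2520
  Σ(formed) = 2879 kJ
ΔH = Σ(broken) − Σ(formed) = 2738 − 2879 = −141 kJ

ΔH ≈ −141 kJ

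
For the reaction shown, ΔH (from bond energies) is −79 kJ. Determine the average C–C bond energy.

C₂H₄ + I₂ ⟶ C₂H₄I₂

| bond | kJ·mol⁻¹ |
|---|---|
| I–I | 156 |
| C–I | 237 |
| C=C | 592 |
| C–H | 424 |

D(C–C) ≈ 353 kJ/mol

Let D be the C–C bond energy.
Σ(broken) = 4×424 + 1×592 + 1×156 = 2444
Σ(formed) = 1×D + 4×424 + 2×237 = 2170 + D
ΔH = Σ(broken) − Σ(formed) = (2444) − (2170 + D) = +274 − D
Setting this equal to −79 kJ gives D = 353 kJ/mol.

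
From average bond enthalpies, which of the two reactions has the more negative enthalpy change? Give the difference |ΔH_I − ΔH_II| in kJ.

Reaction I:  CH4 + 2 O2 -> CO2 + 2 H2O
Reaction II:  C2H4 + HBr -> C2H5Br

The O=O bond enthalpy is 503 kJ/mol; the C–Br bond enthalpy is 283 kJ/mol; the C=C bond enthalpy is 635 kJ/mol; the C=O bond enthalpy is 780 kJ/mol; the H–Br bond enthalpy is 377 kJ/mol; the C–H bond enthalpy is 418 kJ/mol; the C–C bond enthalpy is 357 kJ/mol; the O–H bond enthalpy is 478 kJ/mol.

Reaction I:
  Bonds broken (reactants):
    C–H: 4 × 418 = 1672
    O=O: 2 × 503 = 1006
    Σ(broken) = 2678 kJ
  Bonds formed (products):
    C=O: 2 × 780 = 1560
    O–H: 4 × 478 = 1912
    Σ(formed) = 3472 kJ
  ΔH_I = 2678 − 3472 = −794 kJ
Reaction II:
  Bonds broken (reactants):
    C–H: 4 × 418 = 1672
    C=C: 1 × 635 = 635
    H–Br: 1 × 377 = 377
    Σ(broken) = 2684 kJ
  Bonds formed (products):
    C–Br: 1 × 283 = 283
    C–C: 1 × 357 = 357
    C–H: 5 × 418 = 2090
    Σ(formed) = 2730 kJ
  ΔH_II = 2684 − 2730 = −46 kJ
ΔH_I − ΔH_II = −748 kJ, so reaction I has the more negative ΔH; |ΔH_I − ΔH_II| = 748 kJ.

Reaction I, by 748 kJ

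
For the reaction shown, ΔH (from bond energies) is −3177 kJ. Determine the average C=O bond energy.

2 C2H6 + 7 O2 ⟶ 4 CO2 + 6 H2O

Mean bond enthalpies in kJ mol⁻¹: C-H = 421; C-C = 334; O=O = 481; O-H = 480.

D(C=O) ≈ 813 kJ/mol

Let D be the C=O bond energy.
Σ(broken) = 2×334 + 12×421 + 7×481 = 9087
Σ(formed) = 8×D + 12×480 = 5760 + 8D
ΔH = Σ(broken) − Σ(formed) = (9087) − (5760 + 8D) = +3327 − 8D
Setting this equal to −3177 kJ gives 8D = 6504, so D = 813 kJ/mol.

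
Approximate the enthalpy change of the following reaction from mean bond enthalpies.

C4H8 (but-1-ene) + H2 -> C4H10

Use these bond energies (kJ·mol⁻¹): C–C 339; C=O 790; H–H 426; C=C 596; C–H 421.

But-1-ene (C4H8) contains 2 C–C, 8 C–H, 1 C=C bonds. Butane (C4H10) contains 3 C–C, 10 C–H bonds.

Bonds broken (reactants):
  C–C: 2 × 339 = 678
  C–H: 8 × 421 = 3368
  C=C: 1 × 596 = 596
  H–H: 1 × 426 = 426
  Σ(broken) = 5068 kJ
Bonds formed (products):
  C–C: 3 × 339 = 1017
  C–H: 10 × 421 = 4210
  Σ(formed) = 5227 kJ
ΔH = Σ(broken) − Σ(formed) = 5068 − 5227 = −159 kJ

ΔH ≈ −159 kJ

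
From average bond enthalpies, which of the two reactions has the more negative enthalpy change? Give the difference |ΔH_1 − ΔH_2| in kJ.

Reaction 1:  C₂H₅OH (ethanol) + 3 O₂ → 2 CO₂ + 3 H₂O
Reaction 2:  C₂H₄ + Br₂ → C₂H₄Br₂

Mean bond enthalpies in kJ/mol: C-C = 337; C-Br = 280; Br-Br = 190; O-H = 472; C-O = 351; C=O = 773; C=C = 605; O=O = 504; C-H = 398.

Reaction 1:
  Bonds broken (reactants):
    C-C: 1 × 337 = 337
    C-H: 5 × 398 = 1990
    C-O: 1 × 351 = 351
    O-H: 1 × 472 = 472
    O=O: 3 × 504 = 1512
    Σ(broken) = 4662 kJ
  Bonds formed (products):
    C=O: 4 × 773 = 3092
    O-H: 6 × 472 = 2832
    Σ(formed) = 5924 kJ
  ΔH_1 = 4662 − 5924 = −1262 kJ
Reaction 2:
  Bonds broken (reactants):
    Br-Br: 1 × 190 = 190
    C-H: 4 × 398 = 1592
    C=C: 1 × 605 = 605
    Σ(broken) = 2387 kJ
  Bonds formed (products):
    C-Br: 2 × 280 = 560
    C-C: 1 × 337 = 337
    C-H: 4 × 398 = 1592
    Σ(formed) = 2489 kJ
  ΔH_2 = 2387 − 2489 = −102 kJ
ΔH_1 − ΔH_2 = −1160 kJ, so reaction 1 has the more negative ΔH; |ΔH_1 − ΔH_2| = 1160 kJ.

Reaction 1, by 1160 kJ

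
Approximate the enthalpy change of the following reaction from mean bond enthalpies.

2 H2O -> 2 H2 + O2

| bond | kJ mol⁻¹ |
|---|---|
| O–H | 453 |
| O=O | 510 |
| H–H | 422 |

ΔH ≈ +458 kJ

Bonds broken (reactants):
  O–H: 4 × 453 = 1812
  Σ(broken) = 1812 kJ
Bonds formed (products):
  H–H: 2 × 422 = 844
  O=O: 1 × 510 = 510
  Σ(formed) = 1354 kJ
ΔH = Σ(broken) − Σ(formed) = 1812 − 1354 = +458 kJ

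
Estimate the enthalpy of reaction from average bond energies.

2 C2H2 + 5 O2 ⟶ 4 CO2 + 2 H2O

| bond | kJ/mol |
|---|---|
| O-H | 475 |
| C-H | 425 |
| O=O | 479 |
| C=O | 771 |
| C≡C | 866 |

ΔH ≈ −2241 kJ

Bonds broken (reactants):
  C≡C: 2 × 866 = 1732
  C-H: 4 × 425 = 1700
  O=O: 5 × 479 = 2395
  Σ(broken) = 5827 kJ
Bonds formed (products):
  C=O: 8 × 771 = 6168
  O-H: 4 × 475 = 1900
  Σ(formed) = 8068 kJ
ΔH = Σ(broken) − Σ(formed) = 5827 − 8068 = −2241 kJ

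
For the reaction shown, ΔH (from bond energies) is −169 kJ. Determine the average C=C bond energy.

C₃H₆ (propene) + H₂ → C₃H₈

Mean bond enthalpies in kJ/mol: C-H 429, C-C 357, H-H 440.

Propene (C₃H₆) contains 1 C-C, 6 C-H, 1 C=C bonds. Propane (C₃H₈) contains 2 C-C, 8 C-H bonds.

D(C=C) ≈ 606 kJ/mol

Let D be the C=C bond energy.
Σ(broken) = 1×357 + 6×429 + 1×D + 1×440 = 3371 + D
Σ(formed) = 2×357 + 8×429 = 4146
ΔH = Σ(broken) − Σ(formed) = (3371 + D) − (4146) = −775 + D
Setting this equal to −169 kJ gives D = 606 kJ/mol.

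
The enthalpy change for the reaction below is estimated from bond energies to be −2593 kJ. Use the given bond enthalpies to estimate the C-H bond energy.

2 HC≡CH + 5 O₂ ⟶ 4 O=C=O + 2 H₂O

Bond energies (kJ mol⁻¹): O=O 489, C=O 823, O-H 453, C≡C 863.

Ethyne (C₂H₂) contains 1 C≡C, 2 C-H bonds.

Let D be the C-H bond energy.
Σ(broken) = 2×863 + 4×D + 5×489 = 4171 + 4D
Σ(formed) = 8×823 + 4×453 = 8396
ΔH = Σ(broken) − Σ(formed) = (4171 + 4D) − (8396) = −4225 + 4D
Setting this equal to −2593 kJ gives 4D = 1632, so D = 408 kJ/mol.

D(C-H) ≈ 408 kJ/mol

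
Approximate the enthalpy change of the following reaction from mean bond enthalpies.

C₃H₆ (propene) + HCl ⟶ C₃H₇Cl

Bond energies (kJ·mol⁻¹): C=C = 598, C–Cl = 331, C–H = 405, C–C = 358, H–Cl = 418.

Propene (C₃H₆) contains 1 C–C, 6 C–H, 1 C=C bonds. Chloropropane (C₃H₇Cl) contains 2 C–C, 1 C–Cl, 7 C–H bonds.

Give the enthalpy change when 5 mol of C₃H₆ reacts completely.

Bonds broken (reactants):
  C–C: 1 × 358 = 358
  C–H: 6 × 405 = 2430
  C=C: 1 × 598 = 598
  H–Cl: 1 × 418 = 418
  Σ(broken) = 3804 kJ
Bonds formed (products):
  C–C: 2 × 358 = 716
  C–Cl: 1 × 331 = 331
  C–H: 7 × 405 = 2835
  Σ(formed) = 3882 kJ
ΔH = Σ(broken) − Σ(formed) = 3804 − 3882 = −78 kJ
For 5× the reaction as written: 5 × (−78) = −390 kJ

ΔH = −390 kJ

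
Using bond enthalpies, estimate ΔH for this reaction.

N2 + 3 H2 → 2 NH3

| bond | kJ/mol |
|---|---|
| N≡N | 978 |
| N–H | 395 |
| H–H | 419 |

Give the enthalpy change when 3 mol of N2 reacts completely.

ΔH = −405 kJ

Bonds broken (reactants):
  H–H: 3 × 419 = 1257
  N≡N: 1 × 978 = 978
  Σ(broken) = 2235 kJ
Bonds formed (products):
  N–H: 6 × 395 = 2370
  Σ(formed) = 2370 kJ
ΔH = Σ(broken) − Σ(formed) = 2235 − 2370 = −135 kJ
For 3× the reaction as written: 3 × (−135) = −405 kJ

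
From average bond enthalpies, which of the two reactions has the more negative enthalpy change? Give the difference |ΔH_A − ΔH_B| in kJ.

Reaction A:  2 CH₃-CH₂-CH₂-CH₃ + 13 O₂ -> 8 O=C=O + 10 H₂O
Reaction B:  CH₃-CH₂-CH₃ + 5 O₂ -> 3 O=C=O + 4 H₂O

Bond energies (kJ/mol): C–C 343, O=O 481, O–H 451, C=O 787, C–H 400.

Reaction A, by 3262 kJ

Reaction A:
  Bonds broken (reactants):
    C–C: 6 × 343 = 2058
    C–H: 20 × 400 = 8000
    O=O: 13 × 481 = 6253
    Σ(broken) = 16311 kJ
  Bonds formed (products):
    C=O: 16 × 787 = 12592
    O–H: 20 × 451 = 9020
    Σ(formed) = 21612 kJ
  ΔH_A = 16311 − 21612 = −5301 kJ
Reaction B:
  Bonds broken (reactants):
    C–C: 2 × 343 = 686
    C–H: 8 × 400 = 3200
    O=O: 5 × 481 = 2405
    Σ(broken) = 6291 kJ
  Bonds formed (products):
    C=O: 6 × 787 = 4722
    O–H: 8 × 451 = 3608
    Σ(formed) = 8330 kJ
  ΔH_B = 6291 − 8330 = −2039 kJ
ΔH_A − ΔH_B = −3262 kJ, so reaction A has the more negative ΔH; |ΔH_A − ΔH_B| = 3262 kJ.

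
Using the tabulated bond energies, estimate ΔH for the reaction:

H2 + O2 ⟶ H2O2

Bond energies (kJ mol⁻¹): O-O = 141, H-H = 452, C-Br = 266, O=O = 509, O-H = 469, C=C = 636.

ΔH ≈ −118 kJ

Bonds broken (reactants):
  H-H: 1 × 452 = 452
  O=O: 1 × 509 = 509
  Σ(broken) = 961 kJ
Bonds formed (products):
  O-H: 2 × 469 = 938
  O-O: 1 × 141 = 141
  Σ(formed) = 1079 kJ
ΔH = Σ(broken) − Σ(formed) = 961 − 1079 = −118 kJ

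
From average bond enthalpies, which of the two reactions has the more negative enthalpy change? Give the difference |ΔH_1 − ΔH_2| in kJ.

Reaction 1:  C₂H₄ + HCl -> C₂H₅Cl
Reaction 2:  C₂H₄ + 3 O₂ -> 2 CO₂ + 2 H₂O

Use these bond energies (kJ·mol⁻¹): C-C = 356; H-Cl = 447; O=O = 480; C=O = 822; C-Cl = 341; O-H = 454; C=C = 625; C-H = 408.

Reaction 1:
  Bonds broken (reactants):
    C-H: 4 × 408 = 1632
    C=C: 1 × 625 = 625
    H-Cl: 1 × 447 = 447
    Σ(broken) = 2704 kJ
  Bonds formed (products):
    C-C: 1 × 356 = 356
    C-Cl: 1 × 341 = 341
    C-H: 5 × 408 = 2040
    Σ(formed) = 2737 kJ
  ΔH_1 = 2704 − 2737 = −33 kJ
Reaction 2:
  Bonds broken (reactants):
    C-H: 4 × 408 = 1632
    C=C: 1 × 625 = 625
    O=O: 3 × 480 = 1440
    Σ(broken) = 3697 kJ
  Bonds formed (products):
    C=O: 4 × 822 = 3288
    O-H: 4 × 454 = 1816
    Σ(formed) = 5104 kJ
  ΔH_2 = 3697 − 5104 = −1407 kJ
ΔH_1 − ΔH_2 = +1374 kJ, so reaction 2 has the more negative ΔH; |ΔH_1 − ΔH_2| = 1374 kJ.

Reaction 2, by 1374 kJ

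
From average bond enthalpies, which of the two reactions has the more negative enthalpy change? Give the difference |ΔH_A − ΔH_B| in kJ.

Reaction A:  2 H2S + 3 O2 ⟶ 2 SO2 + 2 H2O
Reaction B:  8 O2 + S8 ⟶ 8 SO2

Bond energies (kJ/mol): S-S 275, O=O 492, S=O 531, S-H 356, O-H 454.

Reaction B, by 1320 kJ

Reaction A:
  Bonds broken (reactants):
    O=O: 3 × 492 = 1476
    S-H: 4 × 356 = 1424
    Σ(broken) = 2900 kJ
  Bonds formed (products):
    O-H: 4 × 454 = 1816
    S=O: 4 × 531 = 2124
    Σ(formed) = 3940 kJ
  ΔH_A = 2900 − 3940 = −1040 kJ
Reaction B:
  Bonds broken (reactants):
    O=O: 8 × 492 = 3936
    S-S: 8 × 275 = 2200
    Σ(broken) = 6136 kJ
  Bonds formed (products):
    S=O: 16 × 531 = 8496
    Σ(formed) = 8496 kJ
  ΔH_B = 6136 − 8496 = −2360 kJ
ΔH_A − ΔH_B = +1320 kJ, so reaction B has the more negative ΔH; |ΔH_A − ΔH_B| = 1320 kJ.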